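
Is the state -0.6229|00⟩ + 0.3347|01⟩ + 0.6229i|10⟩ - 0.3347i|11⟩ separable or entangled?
Separable

Writing the state as a|00⟩ + b|01⟩ + c|10⟩ + d|11⟩, it is a product state iff ad − bc = 0.
Here (a, b, c, d) = (-0.6229, 0.3347, 0.6229i, -0.3347i): ad − bc = (-0.6229)(-0.3347i) − (0.3347)(0.6229i) = 0, so the state is separable.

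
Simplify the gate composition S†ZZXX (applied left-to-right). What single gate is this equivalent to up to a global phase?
S†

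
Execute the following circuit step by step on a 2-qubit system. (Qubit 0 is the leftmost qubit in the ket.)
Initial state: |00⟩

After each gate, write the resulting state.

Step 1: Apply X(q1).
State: |01⟩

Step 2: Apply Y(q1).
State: -i|00⟩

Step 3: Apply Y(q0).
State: |10⟩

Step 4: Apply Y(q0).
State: -i|00⟩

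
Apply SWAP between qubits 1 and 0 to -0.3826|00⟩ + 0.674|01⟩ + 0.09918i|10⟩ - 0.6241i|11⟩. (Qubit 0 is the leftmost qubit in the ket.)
-0.3826|00⟩ + 0.09918i|01⟩ + 0.674|10⟩ - 0.6241i|11⟩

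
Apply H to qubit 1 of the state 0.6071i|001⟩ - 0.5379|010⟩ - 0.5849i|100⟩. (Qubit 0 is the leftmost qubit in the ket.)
-0.3804|000⟩ + 0.4293i|001⟩ + 0.3804|010⟩ + 0.4293i|011⟩ - 0.4136i|100⟩ - 0.4136i|110⟩

H on qubit 1 mixes each pair of kets that differ only in qubit 1: amplitudes (a, b) of (|…0…⟩, |…1…⟩) become ((a + b)/√2, (a − b)/√2). Kets absent from the input have amplitude 0.
(|000⟩, |010⟩): (a, b) = (0, -0.5379) → (-0.3804, 0.3804)
(|001⟩, |011⟩): (a, b) = (0.6071i, 0) → (0.4293i, 0.4293i)
(|100⟩, |110⟩): (a, b) = (-0.5849i, 0) → (-0.4136i, -0.4136i)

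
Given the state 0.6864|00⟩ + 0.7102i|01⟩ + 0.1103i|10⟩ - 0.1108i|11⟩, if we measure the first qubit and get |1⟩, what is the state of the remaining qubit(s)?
0.7055i|0⟩ - 0.7087i|1⟩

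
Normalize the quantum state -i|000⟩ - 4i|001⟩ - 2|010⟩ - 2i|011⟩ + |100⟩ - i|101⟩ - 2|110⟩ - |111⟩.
-0.1768i|000⟩ - (1/√2)i|001⟩ - 1/√8|010⟩ - (1/√8)i|011⟩ + 0.1768|100⟩ - 0.1768i|101⟩ - 1/√8|110⟩ - 0.1768|111⟩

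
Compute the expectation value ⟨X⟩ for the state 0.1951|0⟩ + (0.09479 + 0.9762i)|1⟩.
0.03699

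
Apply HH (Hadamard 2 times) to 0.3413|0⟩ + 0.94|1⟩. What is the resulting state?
0.3413|0⟩ + 0.94|1⟩

H² = I, so an even number of Hadamards cancels: H^2 = I and the state is unchanged.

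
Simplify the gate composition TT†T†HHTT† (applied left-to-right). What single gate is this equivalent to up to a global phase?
T†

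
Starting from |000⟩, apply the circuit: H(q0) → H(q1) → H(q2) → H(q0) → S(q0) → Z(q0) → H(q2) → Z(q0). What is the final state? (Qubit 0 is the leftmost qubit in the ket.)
1/√2|000⟩ + 1/√2|010⟩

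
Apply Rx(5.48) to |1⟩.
-0.3909i|0⟩ - 0.9204|1⟩

Rx(5.48) = [[cos(θ/2), −i·sin(θ/2)], [−i·sin(θ/2), cos(θ/2)]]; θ = 5.48, cos(θ/2) ≈ -0.92044, sin(θ/2) ≈ 0.390885.
With a = amp(|0⟩) = 0 and b = amp(|1⟩) = 1:
new amp(|0⟩) = (-0.92044)·a + (-0.390885i)·b = -0.3909i
new amp(|1⟩) = (-0.390885i)·a + (-0.92044)·b = -0.9204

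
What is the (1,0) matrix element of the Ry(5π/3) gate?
1/2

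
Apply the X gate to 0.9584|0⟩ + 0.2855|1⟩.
0.2855|0⟩ + 0.9584|1⟩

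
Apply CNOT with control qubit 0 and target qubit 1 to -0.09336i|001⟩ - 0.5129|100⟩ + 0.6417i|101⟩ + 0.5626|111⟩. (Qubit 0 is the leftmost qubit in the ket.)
-0.09336i|001⟩ + 0.5626|101⟩ - 0.5129|110⟩ + 0.6417i|111⟩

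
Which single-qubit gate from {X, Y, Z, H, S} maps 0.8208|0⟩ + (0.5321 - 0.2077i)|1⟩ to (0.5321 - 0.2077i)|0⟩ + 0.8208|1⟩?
X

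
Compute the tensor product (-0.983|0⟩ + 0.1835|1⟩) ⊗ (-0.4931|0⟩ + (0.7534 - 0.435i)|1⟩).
0.4847|00⟩ + (-0.7406 + 0.4276i)|01⟩ - 0.09048|10⟩ + (0.1382 - 0.07982i)|11⟩

amp(|b₁b₂…⟩) = product of the factor amplitudes for bits b₁, b₂, …; only kets whose every factor amplitude is nonzero survive.
|00⟩: (-0.983)(-0.4931) = 0.4847
|01⟩: (-0.983)(0.7534 - 0.435i) = (-0.7406 + 0.4276i)
|10⟩: (0.1835)(-0.4931) = -0.09048
|11⟩: (0.1835)(0.7534 - 0.435i) = (0.1382 - 0.07982i)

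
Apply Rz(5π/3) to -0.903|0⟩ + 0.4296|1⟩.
(0.782 + 0.4515i)|0⟩ + (-0.372 + 0.2148i)|1⟩

Rz(5π/3) = [[e^(−iθ/2), 0], [0, e^(iθ/2)]] with e^(±iθ/2) = cos(θ/2) ± i·sin(θ/2); θ = 5π/3, cos(θ/2) ≈ -0.866025, sin(θ/2) ≈ 0.5.
With a = amp(|0⟩) = -0.903 and b = amp(|1⟩) = 0.4296:
new amp(|0⟩) = (-0.866025 - 0.5i)·a = (0.782 + 0.4515i)
new amp(|1⟩) = (-0.866025 + 0.5i)·b = (-0.372 + 0.2148i)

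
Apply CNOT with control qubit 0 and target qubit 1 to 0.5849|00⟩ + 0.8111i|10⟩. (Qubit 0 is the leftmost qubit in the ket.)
0.5849|00⟩ + 0.8111i|11⟩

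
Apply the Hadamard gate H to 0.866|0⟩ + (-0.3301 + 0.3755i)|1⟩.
(0.3789 + 0.2655i)|0⟩ + (0.8458 - 0.2655i)|1⟩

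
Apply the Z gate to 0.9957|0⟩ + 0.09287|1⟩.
0.9957|0⟩ - 0.09287|1⟩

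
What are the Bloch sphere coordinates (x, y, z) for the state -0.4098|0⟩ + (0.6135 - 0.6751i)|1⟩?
(-0.5028, 0.5533, -0.6642)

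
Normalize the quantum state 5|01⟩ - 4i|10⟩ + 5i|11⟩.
0.6155|01⟩ - 0.4924i|10⟩ + 0.6155i|11⟩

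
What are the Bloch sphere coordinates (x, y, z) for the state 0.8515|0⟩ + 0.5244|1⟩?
(0.8931, 0, 0.4501)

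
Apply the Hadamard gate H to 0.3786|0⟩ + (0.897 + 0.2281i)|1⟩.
(0.902 + 0.1613i)|0⟩ + (-0.3666 - 0.1613i)|1⟩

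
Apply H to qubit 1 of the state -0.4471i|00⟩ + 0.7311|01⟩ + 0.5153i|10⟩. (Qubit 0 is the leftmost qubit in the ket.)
(0.517 - 0.3161i)|00⟩ + (-0.517 - 0.3161i)|01⟩ + 0.3644i|10⟩ + 0.3644i|11⟩

H on qubit 1 mixes each pair of kets that differ only in qubit 1: amplitudes (a, b) of (|…0…⟩, |…1…⟩) become ((a + b)/√2, (a − b)/√2). Kets absent from the input have amplitude 0.
(|00⟩, |01⟩): (a, b) = (-0.4471i, 0.7311) → ((0.517 - 0.3161i), (-0.517 - 0.3161i))
(|10⟩, |11⟩): (a, b) = (0.5153i, 0) → (0.3644i, 0.3644i)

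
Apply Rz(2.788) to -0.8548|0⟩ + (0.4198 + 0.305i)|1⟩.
(-0.1503 + 0.8415i)|0⟩ + (-0.2264 + 0.4669i)|1⟩

Rz(2.788) = [[e^(−iθ/2), 0], [0, e^(iθ/2)]] with e^(±iθ/2) = cos(θ/2) ± i·sin(θ/2); θ = 2.788, cos(θ/2) ≈ 0.175877, sin(θ/2) ≈ 0.984412.
With a = amp(|0⟩) = -0.8548 and b = amp(|1⟩) = (0.4198 + 0.305i):
new amp(|0⟩) = (0.175877 - 0.984412i)·a = (-0.1503 + 0.8415i)
new amp(|1⟩) = (0.175877 + 0.984412i)·b = (-0.2264 + 0.4669i)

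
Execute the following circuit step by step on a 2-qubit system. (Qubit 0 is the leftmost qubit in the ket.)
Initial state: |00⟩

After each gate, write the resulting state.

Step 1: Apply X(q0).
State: |10⟩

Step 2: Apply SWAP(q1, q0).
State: |01⟩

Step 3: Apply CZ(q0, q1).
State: |01⟩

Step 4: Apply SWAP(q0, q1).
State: |10⟩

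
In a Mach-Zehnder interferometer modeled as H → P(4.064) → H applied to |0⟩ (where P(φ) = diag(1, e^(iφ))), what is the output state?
(0.198 - 0.3985i)|0⟩ + (0.802 + 0.3985i)|1⟩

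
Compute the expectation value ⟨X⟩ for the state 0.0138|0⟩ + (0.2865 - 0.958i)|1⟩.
0.007907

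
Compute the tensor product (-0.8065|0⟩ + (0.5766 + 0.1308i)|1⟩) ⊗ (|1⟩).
-0.8065|01⟩ + (0.5766 + 0.1308i)|11⟩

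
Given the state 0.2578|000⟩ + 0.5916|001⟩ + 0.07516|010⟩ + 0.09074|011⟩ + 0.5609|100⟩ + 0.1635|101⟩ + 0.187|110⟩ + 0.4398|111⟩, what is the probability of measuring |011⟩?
0.008234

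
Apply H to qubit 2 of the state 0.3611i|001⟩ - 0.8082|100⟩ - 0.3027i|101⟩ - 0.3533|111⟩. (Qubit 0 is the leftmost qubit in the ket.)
0.2553i|000⟩ - 0.2553i|001⟩ + (-0.5715 - 0.214i)|100⟩ + (-0.5715 + 0.214i)|101⟩ - 0.2498|110⟩ + 0.2498|111⟩

H on qubit 2 mixes each pair of kets that differ only in qubit 2: amplitudes (a, b) of (|…0…⟩, |…1…⟩) become ((a + b)/√2, (a − b)/√2). Kets absent from the input have amplitude 0.
(|000⟩, |001⟩): (a, b) = (0, 0.3611i) → (0.2553i, -0.2553i)
(|100⟩, |101⟩): (a, b) = (-0.8082, -0.3027i) → ((-0.5715 - 0.214i), (-0.5715 + 0.214i))
(|110⟩, |111⟩): (a, b) = (0, -0.3533) → (-0.2498, 0.2498)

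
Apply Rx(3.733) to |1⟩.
-0.9566i|0⟩ - 0.2914|1⟩

Rx(3.733) = [[cos(θ/2), −i·sin(θ/2)], [−i·sin(θ/2), cos(θ/2)]]; θ = 3.733, cos(θ/2) ≈ -0.291413, sin(θ/2) ≈ 0.956597.
With a = amp(|0⟩) = 0 and b = amp(|1⟩) = 1:
new amp(|0⟩) = (-0.291413)·a + (-0.956597i)·b = -0.9566i
new amp(|1⟩) = (-0.956597i)·a + (-0.291413)·b = -0.2914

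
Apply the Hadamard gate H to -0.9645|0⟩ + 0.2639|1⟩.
-0.4954|0⟩ - 0.8686|1⟩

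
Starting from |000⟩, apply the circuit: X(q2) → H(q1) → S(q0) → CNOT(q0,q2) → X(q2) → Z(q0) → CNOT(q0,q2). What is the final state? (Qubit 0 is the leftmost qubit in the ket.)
1/√2|000⟩ + 1/√2|010⟩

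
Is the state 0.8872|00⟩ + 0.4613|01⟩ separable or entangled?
Separable

Writing the state as a|00⟩ + b|01⟩ + c|10⟩ + d|11⟩, it is a product state iff ad − bc = 0.
Here (a, b, c, d) = (0.8872, 0.4613, 0, 0): ad − bc = (0.8872)(0) − (0.4613)(0) = 0, so the state is separable.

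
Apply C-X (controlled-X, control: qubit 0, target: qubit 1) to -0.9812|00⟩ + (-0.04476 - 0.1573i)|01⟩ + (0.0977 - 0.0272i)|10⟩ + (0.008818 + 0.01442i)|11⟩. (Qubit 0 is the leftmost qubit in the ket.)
-0.9812|00⟩ + (-0.04476 - 0.1573i)|01⟩ + (0.008818 + 0.01442i)|10⟩ + (0.0977 - 0.0272i)|11⟩

C-X leaves the control-|0⟩ kets |00⟩, |01⟩ unchanged and applies X to qubit 1 on the control-|1⟩ pair (|10⟩, |11⟩).
X = [[0, 1], [1, 0]].
With a = amp(|10⟩) = (0.0977 - 0.0272i) and b = amp(|11⟩) = (0.008818 + 0.01442i):
new amp(|10⟩) = (1)·b = (0.008818 + 0.01442i)
new amp(|11⟩) = (1)·a = (0.0977 - 0.0272i)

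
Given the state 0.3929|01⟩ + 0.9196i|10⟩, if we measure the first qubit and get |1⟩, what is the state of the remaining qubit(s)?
i|0⟩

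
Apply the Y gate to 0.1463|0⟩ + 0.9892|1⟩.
-0.9892i|0⟩ + 0.1463i|1⟩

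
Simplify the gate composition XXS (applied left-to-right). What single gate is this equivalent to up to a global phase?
S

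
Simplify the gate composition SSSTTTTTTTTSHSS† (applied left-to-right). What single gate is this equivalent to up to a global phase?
H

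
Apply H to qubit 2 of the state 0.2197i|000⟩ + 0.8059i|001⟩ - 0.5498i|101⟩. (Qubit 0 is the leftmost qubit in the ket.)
0.7252i|000⟩ - 0.4145i|001⟩ - 0.3888i|100⟩ + 0.3888i|101⟩

H on qubit 2 mixes each pair of kets that differ only in qubit 2: amplitudes (a, b) of (|…0…⟩, |…1…⟩) become ((a + b)/√2, (a − b)/√2). Kets absent from the input have amplitude 0.
(|000⟩, |001⟩): (a, b) = (0.2197i, 0.8059i) → (0.7252i, -0.4145i)
(|100⟩, |101⟩): (a, b) = (0, -0.5498i) → (-0.3888i, 0.3888i)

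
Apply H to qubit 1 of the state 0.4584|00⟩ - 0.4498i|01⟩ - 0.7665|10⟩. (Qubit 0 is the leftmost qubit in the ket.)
(0.3241 - 0.3181i)|00⟩ + (0.3241 + 0.3181i)|01⟩ - 0.542|10⟩ - 0.542|11⟩

H on qubit 1 mixes each pair of kets that differ only in qubit 1: amplitudes (a, b) of (|…0…⟩, |…1…⟩) become ((a + b)/√2, (a − b)/√2). Kets absent from the input have amplitude 0.
(|00⟩, |01⟩): (a, b) = (0.4584, -0.4498i) → ((0.3241 - 0.3181i), (0.3241 + 0.3181i))
(|10⟩, |11⟩): (a, b) = (-0.7665, 0) → (-0.542, -0.542)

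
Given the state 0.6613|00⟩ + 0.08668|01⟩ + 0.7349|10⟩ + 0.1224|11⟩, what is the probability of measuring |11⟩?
0.01498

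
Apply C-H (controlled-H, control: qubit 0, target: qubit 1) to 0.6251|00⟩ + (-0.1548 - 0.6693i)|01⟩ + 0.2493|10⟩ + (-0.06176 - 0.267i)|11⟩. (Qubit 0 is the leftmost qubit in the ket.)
0.6251|00⟩ + (-0.1548 - 0.6693i)|01⟩ + (0.1326 - 0.1888i)|10⟩ + (0.22 + 0.1888i)|11⟩

C-H leaves the control-|0⟩ kets |00⟩, |01⟩ unchanged and applies H to qubit 1 on the control-|1⟩ pair (|10⟩, |11⟩).
H = [[1/√2, 1/√2], [1/√2, -1/√2]].
With a = amp(|10⟩) = 0.2493 and b = amp(|11⟩) = (-0.06176 - 0.267i):
new amp(|10⟩) = (1/√2)·a + (1/√2)·b = (0.1326 - 0.1888i)
new amp(|11⟩) = (1/√2)·a + (-1/√2)·b = (0.22 + 0.1888i)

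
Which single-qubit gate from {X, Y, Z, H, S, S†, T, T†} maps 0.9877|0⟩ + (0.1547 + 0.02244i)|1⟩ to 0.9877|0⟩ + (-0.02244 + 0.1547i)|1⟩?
S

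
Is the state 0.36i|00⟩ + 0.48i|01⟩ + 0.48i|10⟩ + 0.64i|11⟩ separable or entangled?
Separable

Writing the state as a|00⟩ + b|01⟩ + c|10⟩ + d|11⟩, it is a product state iff ad − bc = 0.
Here (a, b, c, d) = (0.36i, 0.48i, 0.48i, 0.64i): ad − bc = (0.36i)(0.64i) − (0.48i)(0.48i) = 0, so the state is separable.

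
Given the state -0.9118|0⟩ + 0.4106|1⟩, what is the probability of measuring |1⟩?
0.1686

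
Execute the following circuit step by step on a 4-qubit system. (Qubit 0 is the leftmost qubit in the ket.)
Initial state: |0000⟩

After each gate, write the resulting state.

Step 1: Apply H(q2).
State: 1/√2|0000⟩ + 1/√2|0010⟩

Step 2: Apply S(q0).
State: 1/√2|0000⟩ + 1/√2|0010⟩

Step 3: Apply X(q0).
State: 1/√2|1000⟩ + 1/√2|1010⟩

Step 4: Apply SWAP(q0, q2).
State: 1/√2|0010⟩ + 1/√2|1010⟩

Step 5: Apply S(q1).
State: 1/√2|0010⟩ + 1/√2|1010⟩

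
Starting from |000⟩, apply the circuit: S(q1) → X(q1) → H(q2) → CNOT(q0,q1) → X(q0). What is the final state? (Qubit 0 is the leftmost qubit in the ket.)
1/√2|110⟩ + 1/√2|111⟩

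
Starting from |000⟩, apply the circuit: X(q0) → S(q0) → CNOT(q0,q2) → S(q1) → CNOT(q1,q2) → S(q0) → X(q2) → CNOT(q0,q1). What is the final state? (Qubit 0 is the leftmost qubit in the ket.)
-|110⟩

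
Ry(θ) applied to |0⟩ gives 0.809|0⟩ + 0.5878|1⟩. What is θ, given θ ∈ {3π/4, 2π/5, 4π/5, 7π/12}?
2π/5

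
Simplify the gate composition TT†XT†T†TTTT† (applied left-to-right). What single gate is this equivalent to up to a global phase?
X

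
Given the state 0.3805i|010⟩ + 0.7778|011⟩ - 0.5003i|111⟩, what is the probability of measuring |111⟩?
0.2503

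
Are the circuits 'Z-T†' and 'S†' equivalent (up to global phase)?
No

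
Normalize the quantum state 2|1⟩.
|1⟩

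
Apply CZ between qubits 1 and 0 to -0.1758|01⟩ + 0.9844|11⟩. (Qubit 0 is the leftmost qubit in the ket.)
-0.1758|01⟩ - 0.9844|11⟩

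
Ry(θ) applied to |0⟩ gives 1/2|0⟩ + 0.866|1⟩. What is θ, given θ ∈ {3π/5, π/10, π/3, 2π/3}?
2π/3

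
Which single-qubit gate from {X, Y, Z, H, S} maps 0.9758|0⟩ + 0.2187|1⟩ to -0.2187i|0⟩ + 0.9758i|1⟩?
Y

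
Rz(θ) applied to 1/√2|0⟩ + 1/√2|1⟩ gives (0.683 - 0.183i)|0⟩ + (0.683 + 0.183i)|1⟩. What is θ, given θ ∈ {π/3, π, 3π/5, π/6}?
π/6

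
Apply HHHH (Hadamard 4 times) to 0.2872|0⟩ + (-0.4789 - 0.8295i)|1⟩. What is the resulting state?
0.2872|0⟩ + (-0.4789 - 0.8295i)|1⟩

H² = I, so an even number of Hadamards cancels: H^4 = I and the state is unchanged.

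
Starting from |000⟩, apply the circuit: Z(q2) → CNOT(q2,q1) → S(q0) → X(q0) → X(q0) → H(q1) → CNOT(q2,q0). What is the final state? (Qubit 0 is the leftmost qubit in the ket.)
1/√2|000⟩ + 1/√2|010⟩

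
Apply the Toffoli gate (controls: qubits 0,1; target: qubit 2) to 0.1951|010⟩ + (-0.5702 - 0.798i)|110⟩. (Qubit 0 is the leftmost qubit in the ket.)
0.1951|010⟩ + (-0.5702 - 0.798i)|111⟩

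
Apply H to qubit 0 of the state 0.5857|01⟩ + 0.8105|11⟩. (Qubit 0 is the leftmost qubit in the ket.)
0.9873|01⟩ - 0.159|11⟩

H on qubit 0 mixes each pair of kets that differ only in qubit 0: amplitudes (a, b) of (|…0…⟩, |…1…⟩) become ((a + b)/√2, (a − b)/√2). Kets absent from the input have amplitude 0.
(|01⟩, |11⟩): (a, b) = (0.5857, 0.8105) → (0.9873, -0.159)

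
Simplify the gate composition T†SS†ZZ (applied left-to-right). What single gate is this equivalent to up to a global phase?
T†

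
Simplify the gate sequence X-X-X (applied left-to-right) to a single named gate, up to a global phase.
X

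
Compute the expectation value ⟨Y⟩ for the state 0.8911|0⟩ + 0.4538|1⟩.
0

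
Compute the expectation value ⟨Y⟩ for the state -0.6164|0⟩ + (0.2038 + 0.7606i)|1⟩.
-0.9377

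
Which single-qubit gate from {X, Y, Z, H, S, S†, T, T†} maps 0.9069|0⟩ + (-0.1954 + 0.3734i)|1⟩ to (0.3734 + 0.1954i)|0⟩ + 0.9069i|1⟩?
Y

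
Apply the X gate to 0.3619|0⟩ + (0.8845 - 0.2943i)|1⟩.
(0.8845 - 0.2943i)|0⟩ + 0.3619|1⟩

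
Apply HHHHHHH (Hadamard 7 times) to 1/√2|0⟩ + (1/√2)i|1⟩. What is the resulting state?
(1/2 + (1/2)i)|0⟩ + (1/2 - (1/2)i)|1⟩

H² = I, so H^7 = H: a single Hadamard. With (a, b) = (1/√2, (1/√2)i), H gives ((a + b)/√2, (a − b)/√2) = ((1/2 + (1/2)i), (1/2 - (1/2)i)).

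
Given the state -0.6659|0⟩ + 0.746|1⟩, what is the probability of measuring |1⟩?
0.5565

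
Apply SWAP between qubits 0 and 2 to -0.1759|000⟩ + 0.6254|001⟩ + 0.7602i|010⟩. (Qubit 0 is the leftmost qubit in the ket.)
-0.1759|000⟩ + 0.7602i|010⟩ + 0.6254|100⟩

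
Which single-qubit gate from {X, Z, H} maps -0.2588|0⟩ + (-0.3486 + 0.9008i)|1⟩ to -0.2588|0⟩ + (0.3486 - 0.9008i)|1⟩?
Z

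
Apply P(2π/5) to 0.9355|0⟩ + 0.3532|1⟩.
0.9355|0⟩ + (0.1091 + 0.3359i)|1⟩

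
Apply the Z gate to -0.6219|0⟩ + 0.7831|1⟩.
-0.6219|0⟩ - 0.7831|1⟩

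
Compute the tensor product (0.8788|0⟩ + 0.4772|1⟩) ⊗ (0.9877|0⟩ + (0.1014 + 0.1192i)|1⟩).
0.868|00⟩ + (0.08911 + 0.1048i)|01⟩ + 0.4713|10⟩ + (0.04839 + 0.05688i)|11⟩

amp(|b₁b₂…⟩) = product of the factor amplitudes for bits b₁, b₂, …; only kets whose every factor amplitude is nonzero survive.
|00⟩: (0.8788)(0.9877) = 0.868
|01⟩: (0.8788)(0.1014 + 0.1192i) = (0.08911 + 0.1048i)
|10⟩: (0.4772)(0.9877) = 0.4713
|11⟩: (0.4772)(0.1014 + 0.1192i) = (0.04839 + 0.05688i)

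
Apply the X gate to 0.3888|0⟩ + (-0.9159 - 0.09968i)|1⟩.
(-0.9159 - 0.09968i)|0⟩ + 0.3888|1⟩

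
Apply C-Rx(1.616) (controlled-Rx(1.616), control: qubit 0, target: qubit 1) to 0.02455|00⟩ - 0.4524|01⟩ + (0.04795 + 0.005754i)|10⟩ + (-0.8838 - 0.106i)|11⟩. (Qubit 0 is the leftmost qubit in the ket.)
0.02455|00⟩ - 0.4524|01⟩ + (-0.0435 + 0.6429i)|10⟩ + (-0.6065 - 0.1079i)|11⟩

C-Rx(1.616) leaves the control-|0⟩ kets |00⟩, |01⟩ unchanged and applies Rx(1.616) to qubit 1 on the control-|1⟩ pair (|10⟩, |11⟩).
Rx(1.616) = [[cos(θ/2), −i·sin(θ/2)], [−i·sin(θ/2), cos(θ/2)]]; θ = 1.616, cos(θ/2) ≈ 0.690946, sin(θ/2) ≈ 0.722907.
With a = amp(|10⟩) = (0.04795 + 0.005754i) and b = amp(|11⟩) = (-0.8838 - 0.106i):
new amp(|10⟩) = (0.690946)·a + (-0.722907i)·b = (-0.0435 + 0.6429i)
new amp(|11⟩) = (-0.722907i)·a + (0.690946)·b = (-0.6065 - 0.1079i)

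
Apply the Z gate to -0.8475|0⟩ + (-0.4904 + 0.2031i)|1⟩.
-0.8475|0⟩ + (0.4904 - 0.2031i)|1⟩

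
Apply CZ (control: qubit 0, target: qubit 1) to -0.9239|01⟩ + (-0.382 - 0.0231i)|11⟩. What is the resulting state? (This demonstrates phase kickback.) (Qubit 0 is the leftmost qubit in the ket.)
-0.9239|01⟩ + (0.382 + 0.0231i)|11⟩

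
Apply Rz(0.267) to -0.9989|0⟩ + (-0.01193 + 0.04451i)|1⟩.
(-0.99 + 0.133i)|0⟩ + (-0.01775 + 0.04253i)|1⟩

Rz(0.267) = [[e^(−iθ/2), 0], [0, e^(iθ/2)]] with e^(±iθ/2) = cos(θ/2) ± i·sin(θ/2); θ = 0.267, cos(θ/2) ≈ 0.991102, sin(θ/2) ≈ 0.133104.
With a = amp(|0⟩) = -0.9989 and b = amp(|1⟩) = (-0.01193 + 0.04451i):
new amp(|0⟩) = (0.991102 - 0.133104i)·a = (-0.99 + 0.133i)
new amp(|1⟩) = (0.991102 + 0.133104i)·b = (-0.01775 + 0.04253i)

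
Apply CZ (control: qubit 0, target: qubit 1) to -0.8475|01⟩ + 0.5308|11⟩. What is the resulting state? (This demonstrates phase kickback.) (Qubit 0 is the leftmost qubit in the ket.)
-0.8475|01⟩ - 0.5308|11⟩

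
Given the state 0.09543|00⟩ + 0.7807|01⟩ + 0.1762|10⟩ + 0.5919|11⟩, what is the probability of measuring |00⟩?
0.009107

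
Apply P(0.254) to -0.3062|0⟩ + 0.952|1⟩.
-0.3062|0⟩ + (0.9215 + 0.2392i)|1⟩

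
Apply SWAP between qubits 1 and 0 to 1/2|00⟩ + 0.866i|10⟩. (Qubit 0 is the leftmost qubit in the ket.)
1/2|00⟩ + 0.866i|01⟩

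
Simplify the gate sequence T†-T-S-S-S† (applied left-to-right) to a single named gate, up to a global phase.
S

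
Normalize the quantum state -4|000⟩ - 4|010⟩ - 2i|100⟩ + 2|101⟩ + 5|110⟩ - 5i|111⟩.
-0.4216|000⟩ - 0.4216|010⟩ - 0.2108i|100⟩ + 0.2108|101⟩ + 0.527|110⟩ - 0.527i|111⟩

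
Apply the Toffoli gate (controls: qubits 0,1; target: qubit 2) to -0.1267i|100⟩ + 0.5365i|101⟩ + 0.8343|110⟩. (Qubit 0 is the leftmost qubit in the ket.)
-0.1267i|100⟩ + 0.5365i|101⟩ + 0.8343|111⟩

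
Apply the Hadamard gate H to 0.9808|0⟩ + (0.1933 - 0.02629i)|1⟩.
(0.8302 - 0.01859i)|0⟩ + (0.5568 + 0.01859i)|1⟩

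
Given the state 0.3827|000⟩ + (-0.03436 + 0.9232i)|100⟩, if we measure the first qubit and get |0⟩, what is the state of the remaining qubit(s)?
|00⟩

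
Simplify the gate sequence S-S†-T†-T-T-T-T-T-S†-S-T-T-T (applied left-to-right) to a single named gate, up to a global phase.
T†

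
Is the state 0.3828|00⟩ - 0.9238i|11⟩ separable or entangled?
Entangled

Writing the state as a|00⟩ + b|01⟩ + c|10⟩ + d|11⟩, it is a product state iff ad − bc = 0.
Here (a, b, c, d) = (0.3828, 0, 0, -0.9238i): ad − bc = (0.3828)(-0.9238i) − (0)(0) = -0.3536i ≠ 0, so the state is entangled.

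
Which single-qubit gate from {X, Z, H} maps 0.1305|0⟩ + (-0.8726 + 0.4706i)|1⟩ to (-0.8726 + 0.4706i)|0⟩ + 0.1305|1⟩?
X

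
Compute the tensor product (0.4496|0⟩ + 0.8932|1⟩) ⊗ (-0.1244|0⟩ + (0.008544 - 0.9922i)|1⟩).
-0.05593|00⟩ + (0.003841 - 0.4461i)|01⟩ - 0.1111|10⟩ + (0.007632 - 0.8862i)|11⟩

amp(|b₁b₂…⟩) = product of the factor amplitudes for bits b₁, b₂, …; only kets whose every factor amplitude is nonzero survive.
|00⟩: (0.4496)(-0.1244) = -0.05593
|01⟩: (0.4496)(0.008544 - 0.9922i) = (0.003841 - 0.4461i)
|10⟩: (0.8932)(-0.1244) = -0.1111
|11⟩: (0.8932)(0.008544 - 0.9922i) = (0.007632 - 0.8862i)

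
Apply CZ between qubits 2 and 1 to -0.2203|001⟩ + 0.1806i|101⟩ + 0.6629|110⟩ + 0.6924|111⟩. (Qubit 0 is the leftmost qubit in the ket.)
-0.2203|001⟩ + 0.1806i|101⟩ + 0.6629|110⟩ - 0.6924|111⟩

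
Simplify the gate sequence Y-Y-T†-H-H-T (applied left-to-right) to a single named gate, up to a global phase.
I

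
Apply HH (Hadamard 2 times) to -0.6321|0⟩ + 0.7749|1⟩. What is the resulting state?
-0.6321|0⟩ + 0.7749|1⟩

H² = I, so an even number of Hadamards cancels: H^2 = I and the state is unchanged.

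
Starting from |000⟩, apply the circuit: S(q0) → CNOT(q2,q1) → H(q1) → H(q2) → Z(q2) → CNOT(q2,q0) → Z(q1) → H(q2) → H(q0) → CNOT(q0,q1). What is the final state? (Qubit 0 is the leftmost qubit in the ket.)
1/2|001⟩ - 1/2|011⟩ - 1/2|100⟩ + 1/2|110⟩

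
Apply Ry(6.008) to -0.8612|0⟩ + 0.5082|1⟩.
0.7834|0⟩ - 0.6215|1⟩

Ry(6.008) = [[cos(θ/2), −sin(θ/2)], [sin(θ/2), cos(θ/2)]]; θ = 6.008, cos(θ/2) ≈ -0.990549, sin(θ/2) ≈ 0.137159.
With a = amp(|0⟩) = -0.8612 and b = amp(|1⟩) = 0.5082:
new amp(|0⟩) = (-0.990549)·a + (-0.137159)·b = 0.7834
new amp(|1⟩) = (0.137159)·a + (-0.990549)·b = -0.6215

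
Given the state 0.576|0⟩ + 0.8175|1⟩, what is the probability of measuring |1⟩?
0.6683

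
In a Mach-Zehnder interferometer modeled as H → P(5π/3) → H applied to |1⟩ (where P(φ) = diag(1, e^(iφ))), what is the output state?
(0.25 + 0.433i)|0⟩ + (0.75 - 0.433i)|1⟩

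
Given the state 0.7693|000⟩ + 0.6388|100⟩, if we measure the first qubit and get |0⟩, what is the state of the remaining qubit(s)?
|00⟩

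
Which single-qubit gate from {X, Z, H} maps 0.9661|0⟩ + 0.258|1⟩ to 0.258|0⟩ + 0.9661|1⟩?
X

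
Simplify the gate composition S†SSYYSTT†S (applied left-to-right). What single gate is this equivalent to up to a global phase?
S†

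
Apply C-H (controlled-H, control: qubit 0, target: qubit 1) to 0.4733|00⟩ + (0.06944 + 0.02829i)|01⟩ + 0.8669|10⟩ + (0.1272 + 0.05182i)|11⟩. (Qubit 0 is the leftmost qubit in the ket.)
0.4733|00⟩ + (0.06944 + 0.02829i)|01⟩ + (0.7029 + 0.03664i)|10⟩ + (0.523 - 0.03664i)|11⟩

C-H leaves the control-|0⟩ kets |00⟩, |01⟩ unchanged and applies H to qubit 1 on the control-|1⟩ pair (|10⟩, |11⟩).
H = [[1/√2, 1/√2], [1/√2, -1/√2]].
With a = amp(|10⟩) = 0.8669 and b = amp(|11⟩) = (0.1272 + 0.05182i):
new amp(|10⟩) = (1/√2)·a + (1/√2)·b = (0.7029 + 0.03664i)
new amp(|11⟩) = (1/√2)·a + (-1/√2)·b = (0.523 - 0.03664i)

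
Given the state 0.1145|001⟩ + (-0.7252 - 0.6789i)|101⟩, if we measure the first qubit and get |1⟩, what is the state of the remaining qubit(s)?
(-0.73 - 0.6834i)|01⟩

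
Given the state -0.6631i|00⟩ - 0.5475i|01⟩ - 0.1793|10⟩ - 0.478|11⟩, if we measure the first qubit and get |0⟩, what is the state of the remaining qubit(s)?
-0.7711i|0⟩ - 0.6367i|1⟩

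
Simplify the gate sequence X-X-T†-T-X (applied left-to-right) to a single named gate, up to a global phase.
X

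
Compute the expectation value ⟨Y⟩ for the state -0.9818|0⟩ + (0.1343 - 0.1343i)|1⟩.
0.2637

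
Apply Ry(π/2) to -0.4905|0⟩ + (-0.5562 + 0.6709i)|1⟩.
(0.04646 - 0.4744i)|0⟩ + (-0.7401 + 0.4744i)|1⟩

Ry(π/2) = [[cos(θ/2), −sin(θ/2)], [sin(θ/2), cos(θ/2)]]; θ = π/2, cos(θ/2) ≈ 0.707107, sin(θ/2) ≈ 0.707107.
With a = amp(|0⟩) = -0.4905 and b = amp(|1⟩) = (-0.5562 + 0.6709i):
new amp(|0⟩) = (0.707107)·a + (-0.707107)·b = (0.04646 - 0.4744i)
new amp(|1⟩) = (0.707107)·a + (0.707107)·b = (-0.7401 + 0.4744i)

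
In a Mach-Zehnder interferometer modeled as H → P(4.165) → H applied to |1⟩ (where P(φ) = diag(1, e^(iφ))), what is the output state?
(0.7602 + 0.4269i)|0⟩ + (0.2398 - 0.4269i)|1⟩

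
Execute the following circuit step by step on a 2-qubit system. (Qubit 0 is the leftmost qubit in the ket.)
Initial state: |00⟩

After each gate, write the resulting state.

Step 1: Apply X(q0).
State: |10⟩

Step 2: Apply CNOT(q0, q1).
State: |11⟩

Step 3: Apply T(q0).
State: (1/√2 + (1/√2)i)|11⟩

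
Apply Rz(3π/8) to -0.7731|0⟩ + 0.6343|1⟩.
(-0.6428 + 0.4295i)|0⟩ + (0.5274 + 0.3524i)|1⟩

Rz(3π/8) = [[e^(−iθ/2), 0], [0, e^(iθ/2)]] with e^(±iθ/2) = cos(θ/2) ± i·sin(θ/2); θ = 3π/8, cos(θ/2) ≈ 0.83147, sin(θ/2) ≈ 0.55557.
With a = amp(|0⟩) = -0.7731 and b = amp(|1⟩) = 0.6343:
new amp(|0⟩) = (0.83147 - 0.55557i)·a = (-0.6428 + 0.4295i)
new amp(|1⟩) = (0.83147 + 0.55557i)·b = (0.5274 + 0.3524i)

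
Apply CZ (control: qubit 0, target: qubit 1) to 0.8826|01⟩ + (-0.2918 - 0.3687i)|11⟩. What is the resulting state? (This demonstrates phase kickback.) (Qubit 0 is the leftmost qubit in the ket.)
0.8826|01⟩ + (0.2918 + 0.3687i)|11⟩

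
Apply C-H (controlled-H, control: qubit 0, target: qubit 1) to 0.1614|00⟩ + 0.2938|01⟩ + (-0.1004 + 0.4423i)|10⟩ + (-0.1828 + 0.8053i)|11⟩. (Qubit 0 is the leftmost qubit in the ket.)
0.1614|00⟩ + 0.2938|01⟩ + (-0.2003 + 0.8822i)|10⟩ + (0.05827 - 0.2567i)|11⟩

C-H leaves the control-|0⟩ kets |00⟩, |01⟩ unchanged and applies H to qubit 1 on the control-|1⟩ pair (|10⟩, |11⟩).
H = [[1/√2, 1/√2], [1/√2, -1/√2]].
With a = amp(|10⟩) = (-0.1004 + 0.4423i) and b = amp(|11⟩) = (-0.1828 + 0.8053i):
new amp(|10⟩) = (1/√2)·a + (1/√2)·b = (-0.2003 + 0.8822i)
new amp(|11⟩) = (1/√2)·a + (-1/√2)·b = (0.05827 - 0.2567i)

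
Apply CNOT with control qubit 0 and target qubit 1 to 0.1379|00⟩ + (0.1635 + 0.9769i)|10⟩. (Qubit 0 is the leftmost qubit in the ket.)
0.1379|00⟩ + (0.1635 + 0.9769i)|11⟩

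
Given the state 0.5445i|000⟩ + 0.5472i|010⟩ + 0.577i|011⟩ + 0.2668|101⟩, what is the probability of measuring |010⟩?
0.2994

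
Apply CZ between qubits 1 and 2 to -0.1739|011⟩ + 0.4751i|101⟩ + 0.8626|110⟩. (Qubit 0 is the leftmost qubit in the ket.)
0.1739|011⟩ + 0.4751i|101⟩ + 0.8626|110⟩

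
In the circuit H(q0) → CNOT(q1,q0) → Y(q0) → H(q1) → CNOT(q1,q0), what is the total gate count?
5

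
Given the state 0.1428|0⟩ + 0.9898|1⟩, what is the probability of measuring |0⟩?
0.02039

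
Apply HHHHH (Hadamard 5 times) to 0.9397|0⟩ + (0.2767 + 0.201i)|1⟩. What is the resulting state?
(0.8601 + 0.1421i)|0⟩ + (0.4688 - 0.1421i)|1⟩

H² = I, so H^5 = H: a single Hadamard. With (a, b) = (0.9397, (0.2767 + 0.201i)), H gives ((a + b)/√2, (a − b)/√2) = ((0.8601 + 0.1421i), (0.4688 - 0.1421i)).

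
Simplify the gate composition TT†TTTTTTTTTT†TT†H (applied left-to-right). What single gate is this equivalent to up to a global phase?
H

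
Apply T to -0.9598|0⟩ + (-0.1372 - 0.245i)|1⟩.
-0.9598|0⟩ + (0.07623 - 0.2703i)|1⟩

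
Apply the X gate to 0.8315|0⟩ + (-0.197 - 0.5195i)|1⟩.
(-0.197 - 0.5195i)|0⟩ + 0.8315|1⟩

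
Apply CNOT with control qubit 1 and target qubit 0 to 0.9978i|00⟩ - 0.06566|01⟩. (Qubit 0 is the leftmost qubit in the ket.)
0.9978i|00⟩ - 0.06566|11⟩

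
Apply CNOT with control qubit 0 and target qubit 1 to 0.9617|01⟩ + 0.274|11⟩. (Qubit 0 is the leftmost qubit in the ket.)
0.9617|01⟩ + 0.274|10⟩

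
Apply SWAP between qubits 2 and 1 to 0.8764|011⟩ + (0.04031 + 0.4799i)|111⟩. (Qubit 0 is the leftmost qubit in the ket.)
0.8764|011⟩ + (0.04031 + 0.4799i)|111⟩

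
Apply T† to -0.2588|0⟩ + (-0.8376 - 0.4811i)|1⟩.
-0.2588|0⟩ + (-0.9325 + 0.2521i)|1⟩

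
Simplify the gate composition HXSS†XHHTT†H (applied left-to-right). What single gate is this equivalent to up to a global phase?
I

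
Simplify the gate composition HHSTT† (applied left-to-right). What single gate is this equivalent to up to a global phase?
S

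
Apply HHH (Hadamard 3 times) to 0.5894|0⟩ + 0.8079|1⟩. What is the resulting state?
0.988|0⟩ - 0.1545|1⟩

H² = I, so H^3 = H: a single Hadamard. With (a, b) = (0.5894, 0.8079), H gives ((a + b)/√2, (a − b)/√2) = (0.988, -0.1545).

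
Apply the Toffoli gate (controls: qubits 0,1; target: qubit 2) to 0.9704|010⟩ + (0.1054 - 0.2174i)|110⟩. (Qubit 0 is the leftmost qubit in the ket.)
0.9704|010⟩ + (0.1054 - 0.2174i)|111⟩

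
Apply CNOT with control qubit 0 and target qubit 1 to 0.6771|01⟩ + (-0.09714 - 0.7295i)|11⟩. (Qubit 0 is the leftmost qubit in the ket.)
0.6771|01⟩ + (-0.09714 - 0.7295i)|10⟩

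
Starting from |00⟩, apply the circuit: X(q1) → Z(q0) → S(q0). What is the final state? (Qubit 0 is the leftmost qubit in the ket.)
|01⟩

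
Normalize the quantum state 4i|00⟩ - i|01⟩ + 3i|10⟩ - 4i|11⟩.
0.6172i|00⟩ - 0.1543i|01⟩ + 0.4629i|10⟩ - 0.6172i|11⟩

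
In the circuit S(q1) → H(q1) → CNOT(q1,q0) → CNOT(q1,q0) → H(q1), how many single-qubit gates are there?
3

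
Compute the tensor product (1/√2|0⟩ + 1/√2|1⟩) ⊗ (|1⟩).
1/√2|01⟩ + 1/√2|11⟩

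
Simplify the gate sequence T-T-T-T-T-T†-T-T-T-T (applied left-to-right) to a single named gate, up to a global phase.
I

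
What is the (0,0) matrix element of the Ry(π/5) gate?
0.9511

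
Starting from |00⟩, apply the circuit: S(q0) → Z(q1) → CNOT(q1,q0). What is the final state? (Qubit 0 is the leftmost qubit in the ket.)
|00⟩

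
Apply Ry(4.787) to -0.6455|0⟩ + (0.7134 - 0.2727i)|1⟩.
(-0.01214 + 0.1855i)|0⟩ + (-0.962 + 0.1999i)|1⟩

Ry(4.787) = [[cos(θ/2), −sin(θ/2)], [sin(θ/2), cos(θ/2)]]; θ = 4.787, cos(θ/2) ≈ -0.732988, sin(θ/2) ≈ 0.680242.
With a = amp(|0⟩) = -0.6455 and b = amp(|1⟩) = (0.7134 - 0.2727i):
new amp(|0⟩) = (-0.732988)·a + (-0.680242)·b = (-0.01214 + 0.1855i)
new amp(|1⟩) = (0.680242)·a + (-0.732988)·b = (-0.962 + 0.1999i)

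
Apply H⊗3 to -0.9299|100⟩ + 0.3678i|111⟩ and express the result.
(-0.3288 + 0.13i)|000⟩ + (-0.3288 - 0.13i)|001⟩ + (-0.3288 - 0.13i)|010⟩ + (-0.3288 + 0.13i)|011⟩ + (0.3288 - 0.13i)|100⟩ + (0.3288 + 0.13i)|101⟩ + (0.3288 + 0.13i)|110⟩ + (0.3288 - 0.13i)|111⟩

H⊗3 gives amp(|y⟩) = (1/2√2) Σ_x (−1)^(x·y) amp(|x⟩), where x·y is the number of positions in which both x and y have a 1.
|000⟩: (-0.9299 + 0.3678i)/(2√2) = (-0.3288 + 0.13i)
|001⟩: (-0.9299 - 0.3678i)/(2√2) = (-0.3288 - 0.13i)
|010⟩: (-0.9299 - 0.3678i)/(2√2) = (-0.3288 - 0.13i)
|011⟩: (-0.9299 + 0.3678i)/(2√2) = (-0.3288 + 0.13i)
|100⟩: (0.9299 - 0.3678i)/(2√2) = (0.3288 - 0.13i)
|101⟩: (0.9299 + 0.3678i)/(2√2) = (0.3288 + 0.13i)
|110⟩: (0.9299 + 0.3678i)/(2√2) = (0.3288 + 0.13i)
|111⟩: (0.9299 - 0.3678i)/(2√2) = (0.3288 - 0.13i)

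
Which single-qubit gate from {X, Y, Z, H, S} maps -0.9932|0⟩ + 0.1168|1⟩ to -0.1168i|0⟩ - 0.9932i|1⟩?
Y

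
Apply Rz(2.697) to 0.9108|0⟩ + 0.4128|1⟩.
(0.2008 - 0.8884i)|0⟩ + (0.09101 + 0.4026i)|1⟩

Rz(2.697) = [[e^(−iθ/2), 0], [0, e^(iθ/2)]] with e^(±iθ/2) = cos(θ/2) ± i·sin(θ/2); θ = 2.697, cos(θ/2) ≈ 0.22047, sin(θ/2) ≈ 0.975394.
With a = amp(|0⟩) = 0.9108 and b = amp(|1⟩) = 0.4128:
new amp(|0⟩) = (0.22047 - 0.975394i)·a = (0.2008 - 0.8884i)
new amp(|1⟩) = (0.22047 + 0.975394i)·b = (0.09101 + 0.4026i)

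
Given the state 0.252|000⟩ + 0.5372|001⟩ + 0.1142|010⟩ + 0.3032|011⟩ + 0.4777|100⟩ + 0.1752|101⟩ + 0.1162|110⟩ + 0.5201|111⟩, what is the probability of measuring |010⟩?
0.01304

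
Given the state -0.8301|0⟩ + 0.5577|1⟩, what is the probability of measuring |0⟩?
0.6891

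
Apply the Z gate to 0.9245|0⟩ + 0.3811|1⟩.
0.9245|0⟩ - 0.3811|1⟩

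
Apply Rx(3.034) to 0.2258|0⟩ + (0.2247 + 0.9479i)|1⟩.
(0.9587 - 0.2244i)|0⟩ + (0.01208 - 0.1745i)|1⟩

Rx(3.034) = [[cos(θ/2), −i·sin(θ/2)], [−i·sin(θ/2), cos(θ/2)]]; θ = 3.034, cos(θ/2) ≈ 0.0537704, sin(θ/2) ≈ 0.998553.
With a = amp(|0⟩) = 0.2258 and b = amp(|1⟩) = (0.2247 + 0.9479i):
new amp(|0⟩) = (0.0537704)·a + (-0.998553i)·b = (0.9587 - 0.2244i)
new amp(|1⟩) = (-0.998553i)·a + (0.0537704)·b = (0.01208 - 0.1745i)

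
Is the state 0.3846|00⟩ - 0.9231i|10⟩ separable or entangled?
Separable

Writing the state as a|00⟩ + b|01⟩ + c|10⟩ + d|11⟩, it is a product state iff ad − bc = 0.
Here (a, b, c, d) = (0.3846, 0, -0.9231i, 0): ad − bc = (0.3846)(0) − (0)(-0.9231i) = 0, so the state is separable.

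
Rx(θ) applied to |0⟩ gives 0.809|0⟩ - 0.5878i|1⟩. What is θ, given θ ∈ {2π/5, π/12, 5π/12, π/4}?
2π/5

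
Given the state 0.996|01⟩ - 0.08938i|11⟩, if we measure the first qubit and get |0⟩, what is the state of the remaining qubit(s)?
|1⟩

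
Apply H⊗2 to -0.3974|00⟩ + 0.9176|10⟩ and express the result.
0.2601|00⟩ + 0.2601|01⟩ - 0.6575|10⟩ - 0.6575|11⟩

H⊗2 gives amp(|y⟩) = (1/2) Σ_x (−1)^(x·y) amp(|x⟩), where x·y is the number of positions in which both x and y have a 1.
|00⟩: (-0.3974 + 0.9176)/2 = 0.2601
|01⟩: (-0.3974 + 0.9176)/2 = 0.2601
|10⟩: (-0.3974 - 0.9176)/2 = -0.6575
|11⟩: (-0.3974 - 0.9176)/2 = -0.6575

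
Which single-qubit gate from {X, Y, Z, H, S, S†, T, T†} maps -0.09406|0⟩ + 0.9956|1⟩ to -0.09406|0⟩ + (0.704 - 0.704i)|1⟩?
T†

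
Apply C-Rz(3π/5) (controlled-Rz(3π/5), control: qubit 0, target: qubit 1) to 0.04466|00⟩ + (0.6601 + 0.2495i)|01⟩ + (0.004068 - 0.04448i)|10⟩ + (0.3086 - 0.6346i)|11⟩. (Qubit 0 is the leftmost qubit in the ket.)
0.04466|00⟩ + (0.6601 + 0.2495i)|01⟩ + (-0.03359 - 0.02944i)|10⟩ + (0.6948 - 0.1233i)|11⟩

C-Rz(3π/5) leaves the control-|0⟩ kets |00⟩, |01⟩ unchanged and applies Rz(3π/5) to qubit 1 on the control-|1⟩ pair (|10⟩, |11⟩).
Rz(3π/5) = [[e^(−iθ/2), 0], [0, e^(iθ/2)]] with e^(±iθ/2) = cos(θ/2) ± i·sin(θ/2); θ = 3π/5, cos(θ/2) ≈ 0.587785, sin(θ/2) ≈ 0.809017.
With a = amp(|10⟩) = (0.004068 - 0.04448i) and b = amp(|11⟩) = (0.3086 - 0.6346i):
new amp(|10⟩) = (0.587785 - 0.809017i)·a = (-0.03359 - 0.02944i)
new amp(|11⟩) = (0.587785 + 0.809017i)·b = (0.6948 - 0.1233i)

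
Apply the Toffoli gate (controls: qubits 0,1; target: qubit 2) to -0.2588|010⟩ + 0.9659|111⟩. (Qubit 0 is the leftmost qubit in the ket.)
-0.2588|010⟩ + 0.9659|110⟩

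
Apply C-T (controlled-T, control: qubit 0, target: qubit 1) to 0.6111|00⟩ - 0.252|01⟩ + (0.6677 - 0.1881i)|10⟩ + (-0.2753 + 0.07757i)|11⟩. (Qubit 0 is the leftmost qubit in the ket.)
0.6111|00⟩ - 0.252|01⟩ + (0.6677 - 0.1881i)|10⟩ + (-0.2495 - 0.1398i)|11⟩

C-T leaves the control-|0⟩ kets |00⟩, |01⟩ unchanged and applies T to qubit 1 on the control-|1⟩ pair (|10⟩, |11⟩).
T = [[1, 0], [0, (1/√2 + (1/√2)i)]].
With a = amp(|10⟩) = (0.6677 - 0.1881i) and b = amp(|11⟩) = (-0.2753 + 0.07757i):
new amp(|10⟩) = (1)·a = (0.6677 - 0.1881i)
new amp(|11⟩) = (1/√2 + (1/√2)i)·b = (-0.2495 - 0.1398i)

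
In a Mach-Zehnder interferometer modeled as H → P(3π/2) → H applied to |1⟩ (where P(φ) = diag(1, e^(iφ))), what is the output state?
(1/2 + (1/2)i)|0⟩ + (1/2 - (1/2)i)|1⟩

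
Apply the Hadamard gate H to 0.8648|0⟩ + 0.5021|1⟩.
0.9665|0⟩ + 0.2565|1⟩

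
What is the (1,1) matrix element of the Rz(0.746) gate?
(0.9312 + 0.3644i)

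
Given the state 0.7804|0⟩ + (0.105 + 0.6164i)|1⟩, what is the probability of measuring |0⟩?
0.609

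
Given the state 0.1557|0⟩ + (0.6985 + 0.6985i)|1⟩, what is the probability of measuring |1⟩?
0.9758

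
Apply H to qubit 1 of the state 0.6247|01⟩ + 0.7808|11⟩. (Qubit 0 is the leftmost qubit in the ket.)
0.4417|00⟩ - 0.4417|01⟩ + 0.5521|10⟩ - 0.5521|11⟩

H on qubit 1 mixes each pair of kets that differ only in qubit 1: amplitudes (a, b) of (|…0…⟩, |…1…⟩) become ((a + b)/√2, (a − b)/√2). Kets absent from the input have amplitude 0.
(|00⟩, |01⟩): (a, b) = (0, 0.6247) → (0.4417, -0.4417)
(|10⟩, |11⟩): (a, b) = (0, 0.7808) → (0.5521, -0.5521)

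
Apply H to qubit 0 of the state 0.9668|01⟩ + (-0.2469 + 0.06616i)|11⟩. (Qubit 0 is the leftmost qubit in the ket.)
(0.509 + 0.04678i)|01⟩ + (0.8582 - 0.04678i)|11⟩

H on qubit 0 mixes each pair of kets that differ only in qubit 0: amplitudes (a, b) of (|…0…⟩, |…1…⟩) become ((a + b)/√2, (a − b)/√2). Kets absent from the input have amplitude 0.
(|01⟩, |11⟩): (a, b) = (0.9668, (-0.2469 + 0.06616i)) → ((0.509 + 0.04678i), (0.8582 - 0.04678i))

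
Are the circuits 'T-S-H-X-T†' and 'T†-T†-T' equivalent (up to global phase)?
No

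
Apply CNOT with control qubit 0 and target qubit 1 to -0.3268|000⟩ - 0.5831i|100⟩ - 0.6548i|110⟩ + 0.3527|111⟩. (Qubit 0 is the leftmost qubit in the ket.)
-0.3268|000⟩ - 0.6548i|100⟩ + 0.3527|101⟩ - 0.5831i|110⟩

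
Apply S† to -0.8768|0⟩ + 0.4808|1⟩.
-0.8768|0⟩ - 0.4808i|1⟩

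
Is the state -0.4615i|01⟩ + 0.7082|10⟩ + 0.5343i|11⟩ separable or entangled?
Entangled

Writing the state as a|00⟩ + b|01⟩ + c|10⟩ + d|11⟩, it is a product state iff ad − bc = 0.
Here (a, b, c, d) = (0, -0.4615i, 0.7082, 0.5343i): ad − bc = (0)(0.5343i) − (-0.4615i)(0.7082) = 0.3268i ≠ 0, so the state is entangled.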